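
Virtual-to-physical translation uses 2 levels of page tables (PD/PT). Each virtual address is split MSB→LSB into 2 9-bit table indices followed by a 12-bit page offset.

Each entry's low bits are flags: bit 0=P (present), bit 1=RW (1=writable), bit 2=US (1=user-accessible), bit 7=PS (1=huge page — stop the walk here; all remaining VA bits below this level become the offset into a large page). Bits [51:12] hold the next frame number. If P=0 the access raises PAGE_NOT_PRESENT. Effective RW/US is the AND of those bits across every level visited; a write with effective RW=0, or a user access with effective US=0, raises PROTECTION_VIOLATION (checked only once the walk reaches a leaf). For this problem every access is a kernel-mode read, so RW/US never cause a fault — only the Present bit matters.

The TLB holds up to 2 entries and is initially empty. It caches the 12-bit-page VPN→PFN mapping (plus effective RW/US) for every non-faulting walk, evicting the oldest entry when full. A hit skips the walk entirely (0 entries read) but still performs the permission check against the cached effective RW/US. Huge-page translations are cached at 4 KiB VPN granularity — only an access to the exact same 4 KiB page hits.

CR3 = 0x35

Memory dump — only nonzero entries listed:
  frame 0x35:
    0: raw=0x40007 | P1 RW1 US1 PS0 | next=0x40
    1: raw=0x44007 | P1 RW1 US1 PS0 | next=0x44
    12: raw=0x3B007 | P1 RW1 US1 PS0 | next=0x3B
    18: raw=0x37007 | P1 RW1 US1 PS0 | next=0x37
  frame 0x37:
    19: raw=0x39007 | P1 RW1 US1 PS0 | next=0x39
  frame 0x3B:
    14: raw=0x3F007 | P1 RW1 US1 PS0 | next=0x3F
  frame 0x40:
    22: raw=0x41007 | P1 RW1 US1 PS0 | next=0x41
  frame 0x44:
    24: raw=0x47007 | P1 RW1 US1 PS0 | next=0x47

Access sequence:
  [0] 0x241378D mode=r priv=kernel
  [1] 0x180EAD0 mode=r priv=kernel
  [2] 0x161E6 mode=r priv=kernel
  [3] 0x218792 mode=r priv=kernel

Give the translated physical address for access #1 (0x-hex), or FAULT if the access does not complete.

Walk each access:
#0 VA=0x241378D (r,kernel):
  L0 @0x35[18] → 0x37007  P=1,RW=1,US=1,PS=0
  L1 @0x37[19] → 0x39007  P=1,RW=1,US=1,PS=0
  → PA=0x3978D  (2 entries read)
#1 VA=0x180EAD0 (r,kernel):
  L0 @0x35[12] → 0x3B007  P=1,RW=1,US=1,PS=0
  L1 @0x3B[14] → 0x3F007  P=1,RW=1,US=1,PS=0
  → PA=0x3FAD0  (2 entries read)
#2 VA=0x161E6 (r,kernel):
  L0 @0x35[0] → 0x40007  P=1,RW=1,US=1,PS=0
  L1 @0x40[22] → 0x41007  P=1,RW=1,US=1,PS=0
  → PA=0x411E6  (2 entries read)
#3 VA=0x218792 (r,kernel):
  L0 @0x35[1] → 0x44007  P=1,RW=1,US=1,PS=0
  L1 @0x44[24] → 0x47007  P=1,RW=1,US=1,PS=0
  → PA=0x47792  (2 entries read)

Access #1 PA: 0x3FAD0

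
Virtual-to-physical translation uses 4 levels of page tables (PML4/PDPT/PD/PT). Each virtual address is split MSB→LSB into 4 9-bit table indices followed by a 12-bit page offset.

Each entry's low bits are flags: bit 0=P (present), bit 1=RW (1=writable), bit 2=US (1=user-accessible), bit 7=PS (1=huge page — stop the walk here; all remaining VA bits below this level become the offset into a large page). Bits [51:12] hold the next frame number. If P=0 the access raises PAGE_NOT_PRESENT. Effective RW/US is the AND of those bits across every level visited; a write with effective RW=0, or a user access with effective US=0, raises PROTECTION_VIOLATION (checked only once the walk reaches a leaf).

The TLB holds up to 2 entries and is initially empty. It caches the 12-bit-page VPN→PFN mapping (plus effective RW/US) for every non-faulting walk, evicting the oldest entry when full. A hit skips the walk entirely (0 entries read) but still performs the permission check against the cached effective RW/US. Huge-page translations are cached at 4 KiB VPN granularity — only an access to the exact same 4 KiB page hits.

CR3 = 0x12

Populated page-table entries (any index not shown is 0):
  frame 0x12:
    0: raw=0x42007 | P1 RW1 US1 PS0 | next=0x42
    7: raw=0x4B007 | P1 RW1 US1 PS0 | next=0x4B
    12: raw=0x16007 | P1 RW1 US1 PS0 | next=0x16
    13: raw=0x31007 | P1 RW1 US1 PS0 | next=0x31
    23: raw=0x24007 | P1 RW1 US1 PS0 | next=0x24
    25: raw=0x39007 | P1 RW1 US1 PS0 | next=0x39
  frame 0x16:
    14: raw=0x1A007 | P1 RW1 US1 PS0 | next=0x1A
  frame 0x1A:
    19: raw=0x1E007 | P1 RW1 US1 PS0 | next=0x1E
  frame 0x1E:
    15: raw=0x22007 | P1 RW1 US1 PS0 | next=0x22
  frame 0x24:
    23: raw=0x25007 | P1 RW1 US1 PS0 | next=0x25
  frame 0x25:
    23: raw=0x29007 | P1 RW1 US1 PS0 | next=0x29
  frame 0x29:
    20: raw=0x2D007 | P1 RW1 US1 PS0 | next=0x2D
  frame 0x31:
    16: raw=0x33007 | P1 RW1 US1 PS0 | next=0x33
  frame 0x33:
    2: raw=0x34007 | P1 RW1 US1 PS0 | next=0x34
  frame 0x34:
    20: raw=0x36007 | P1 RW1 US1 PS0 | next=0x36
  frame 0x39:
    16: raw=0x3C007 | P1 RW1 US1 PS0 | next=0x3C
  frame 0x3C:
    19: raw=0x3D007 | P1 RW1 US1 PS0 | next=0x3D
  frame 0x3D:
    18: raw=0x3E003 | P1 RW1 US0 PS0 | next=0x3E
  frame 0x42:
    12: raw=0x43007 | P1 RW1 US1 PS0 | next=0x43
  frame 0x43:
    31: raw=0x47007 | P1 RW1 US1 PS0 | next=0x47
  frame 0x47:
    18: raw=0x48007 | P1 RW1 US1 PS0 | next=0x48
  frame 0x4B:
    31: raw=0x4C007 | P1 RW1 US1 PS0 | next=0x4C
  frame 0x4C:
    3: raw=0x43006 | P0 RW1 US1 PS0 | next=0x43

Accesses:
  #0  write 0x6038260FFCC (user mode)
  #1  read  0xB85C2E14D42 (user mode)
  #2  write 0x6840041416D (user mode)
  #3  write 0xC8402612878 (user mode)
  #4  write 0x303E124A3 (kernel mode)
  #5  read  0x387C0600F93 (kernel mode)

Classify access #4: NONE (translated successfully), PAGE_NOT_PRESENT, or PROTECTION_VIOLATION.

Per-access translation:
#0 VA=0x6038260FFCC (w,user):
  L0 @0x12[12] → 0x16007  P=1,RW=1,US=1,PS=0
  L1 @0x16[14] → 0x1A007  P=1,RW=1,US=1,PS=0
  L2 @0x1A[19] → 0x1E007  P=1,RW=1,US=1,PS=0
  L3 @0x1E[15] → 0x22007  P=1,RW=1,US=1,PS=0
  ✓ 0x22FCC  — 4 lookups
#1 VA=0xB85C2E14D42 (r,user):
  L0 @0x12[23] → 0x24007  P=1,RW=1,US=1,PS=0
  L1 @0x24[23] → 0x25007  P=1,RW=1,US=1,PS=0
  L2 @0x25[23] → 0x29007  P=1,RW=1,US=1,PS=0
  L3 @0x29[20] → 0x2D007  P=1,RW=1,US=1,PS=0
  ✓ 0x2DD42  — 4 lookups
#2 VA=0x6840041416D (w,user):
  L0 @0x12[13] → 0x31007  P=1,RW=1,US=1,PS=0
  L1 @0x31[16] → 0x33007  P=1,RW=1,US=1,PS=0
  L2 @0x33[2] → 0x34007  P=1,RW=1,US=1,PS=0
  L3 @0x34[20] → 0x36007  P=1,RW=1,US=1,PS=0
  ✓ 0x3616D  — 4 lookups
#3 VA=0xC8402612878 (w,user):
  L0 @0x12[25] → 0x39007  P=1,RW=1,US=1,PS=0
  L1 @0x39[16] → 0x3C007  P=1,RW=1,US=1,PS=0
  L2 @0x3C[19] → 0x3D007  P=1,RW=1,US=1,PS=0
  L3 @0x3D[18] → 0x3E003  P=1,RW=1,US=0,PS=0
  ✗ PROTECTION_VIOLATION  [4 reads]
#4 VA=0x303E124A3 (w,kernel):
  L0 @0x12[0] → 0x42007  P=1,RW=1,US=1,PS=0
  L1 @0x42[12] → 0x43007  P=1,RW=1,US=1,PS=0
  L2 @0x43[31] → 0x47007  P=1,RW=1,US=1,PS=0
  L3 @0x47[18] → 0x48007  P=1,RW=1,US=1,PS=0
  ✓ 0x484A3  — 4 lookups
#5 VA=0x387C0600F93 (r,kernel):
  L0 @0x12[7] → 0x4B007  P=1,RW=1,US=1,PS=0
  L1 @0x4B[31] → 0x4C007  P=1,RW=1,US=1,PS=0
  L2 @0x4C[3] → 0x43006  P=0,RW=1,US=1,PS=0
  ✗ PAGE_NOT_PRESENT  [3 reads]

Access #4 fault: NONE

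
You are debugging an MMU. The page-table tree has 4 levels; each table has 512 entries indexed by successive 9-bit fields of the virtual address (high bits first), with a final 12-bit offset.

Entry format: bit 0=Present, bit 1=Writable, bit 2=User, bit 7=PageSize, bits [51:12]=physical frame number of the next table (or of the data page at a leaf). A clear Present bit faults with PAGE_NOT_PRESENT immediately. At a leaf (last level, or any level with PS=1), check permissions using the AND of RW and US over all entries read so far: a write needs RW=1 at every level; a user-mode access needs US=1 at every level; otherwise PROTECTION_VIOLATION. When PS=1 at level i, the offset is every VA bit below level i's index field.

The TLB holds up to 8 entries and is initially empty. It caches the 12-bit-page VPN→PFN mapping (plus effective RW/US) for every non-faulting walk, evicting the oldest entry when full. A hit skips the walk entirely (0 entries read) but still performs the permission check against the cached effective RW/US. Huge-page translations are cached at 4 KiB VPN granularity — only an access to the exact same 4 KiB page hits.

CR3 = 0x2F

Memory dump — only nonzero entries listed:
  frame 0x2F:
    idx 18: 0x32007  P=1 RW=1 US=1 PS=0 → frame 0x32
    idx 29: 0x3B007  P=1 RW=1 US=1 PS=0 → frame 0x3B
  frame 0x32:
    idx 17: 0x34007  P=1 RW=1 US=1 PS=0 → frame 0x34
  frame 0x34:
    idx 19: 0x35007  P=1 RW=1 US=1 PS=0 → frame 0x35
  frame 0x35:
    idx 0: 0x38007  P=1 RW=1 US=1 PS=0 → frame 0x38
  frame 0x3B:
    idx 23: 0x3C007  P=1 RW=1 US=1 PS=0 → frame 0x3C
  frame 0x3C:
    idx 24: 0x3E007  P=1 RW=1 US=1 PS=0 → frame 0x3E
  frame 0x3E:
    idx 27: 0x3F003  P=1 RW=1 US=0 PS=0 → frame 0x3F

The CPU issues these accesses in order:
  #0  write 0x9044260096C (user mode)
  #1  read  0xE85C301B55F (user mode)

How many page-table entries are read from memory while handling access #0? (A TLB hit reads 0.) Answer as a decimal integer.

Trace:
#0 VA=0x9044260096C (w,user):
  L0: frame=0x2F idx=18 entry=0x32007 [P=1 RW=1 US=1 PS=0]
  L1: frame=0x32 idx=17 entry=0x34007 [P=1 RW=1 US=1 PS=0]
  L2: frame=0x34 idx=19 entry=0x35007 [P=1 RW=1 US=1 PS=0]
  L3: frame=0x35 idx=0 entry=0x38007 [P=1 RW=1 US=1 PS=0]
  ✓ 0x3896C  — 4 lookups
#1 VA=0xE85C301B55F (r,user):
  L0: frame=0x2F idx=29 entry=0x3B007 [P=1 RW=1 US=1 PS=0]
  L1: frame=0x3B idx=23 entry=0x3C007 [P=1 RW=1 US=1 PS=0]
  L2: frame=0x3C idx=24 entry=0x3E007 [P=1 RW=1 US=1 PS=0]
  L3: frame=0x3E idx=27 entry=0x3F003 [P=1 RW=1 US=0 PS=0]
  ✗ PROTECTION_VIOLATION  [4 reads]

Entries read for #0: 4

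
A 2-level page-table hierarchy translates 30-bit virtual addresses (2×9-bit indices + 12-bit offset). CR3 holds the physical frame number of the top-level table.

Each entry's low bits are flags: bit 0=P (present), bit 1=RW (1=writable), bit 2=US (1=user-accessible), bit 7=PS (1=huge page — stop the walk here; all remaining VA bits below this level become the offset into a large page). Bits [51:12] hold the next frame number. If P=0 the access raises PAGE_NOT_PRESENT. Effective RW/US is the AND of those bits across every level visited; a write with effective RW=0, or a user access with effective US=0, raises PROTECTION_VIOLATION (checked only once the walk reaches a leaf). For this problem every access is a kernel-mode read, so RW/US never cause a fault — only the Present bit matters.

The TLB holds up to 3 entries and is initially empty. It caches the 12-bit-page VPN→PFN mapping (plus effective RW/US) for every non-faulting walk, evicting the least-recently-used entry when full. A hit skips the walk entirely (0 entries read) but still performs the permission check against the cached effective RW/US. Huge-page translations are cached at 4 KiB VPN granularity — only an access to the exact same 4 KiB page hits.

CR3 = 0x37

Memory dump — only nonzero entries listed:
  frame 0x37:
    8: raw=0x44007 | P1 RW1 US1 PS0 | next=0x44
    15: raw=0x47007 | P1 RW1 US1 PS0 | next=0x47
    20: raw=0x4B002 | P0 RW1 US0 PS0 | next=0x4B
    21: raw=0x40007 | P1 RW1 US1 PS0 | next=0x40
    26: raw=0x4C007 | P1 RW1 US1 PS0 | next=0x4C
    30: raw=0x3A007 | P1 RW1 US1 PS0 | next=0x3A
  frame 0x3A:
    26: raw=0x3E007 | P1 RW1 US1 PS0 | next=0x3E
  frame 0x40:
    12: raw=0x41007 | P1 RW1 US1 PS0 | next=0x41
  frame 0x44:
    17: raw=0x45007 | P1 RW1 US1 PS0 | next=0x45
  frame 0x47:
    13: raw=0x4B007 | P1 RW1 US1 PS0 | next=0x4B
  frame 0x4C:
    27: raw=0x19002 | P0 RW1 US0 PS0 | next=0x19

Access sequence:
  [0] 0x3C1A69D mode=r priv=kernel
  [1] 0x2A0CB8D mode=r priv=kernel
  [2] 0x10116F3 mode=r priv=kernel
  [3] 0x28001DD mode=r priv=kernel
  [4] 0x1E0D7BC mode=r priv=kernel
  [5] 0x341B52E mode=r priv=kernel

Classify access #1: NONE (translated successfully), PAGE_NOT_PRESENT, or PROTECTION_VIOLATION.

Per-access translation:
#0 VA=0x3C1A69D (r,kernel):
  lvl0: tbl 0x37, slot 30 ⇒ 0x3A007 (P1/RW1/US1/PS0)
  lvl1: tbl 0x3A, slot 26 ⇒ 0x3E007 (P1/RW1/US1/PS0)
  → PA=0x3E69D  (2 entries read)
#1 VA=0x2A0CB8D (r,kernel):
  lvl0: tbl 0x37, slot 21 ⇒ 0x40007 (P1/RW1/US1/PS0)
  lvl1: tbl 0x40, slot 12 ⇒ 0x41007 (P1/RW1/US1/PS0)
  → PA=0x41B8D  (2 entries read)
#2 VA=0x10116F3 (r,kernel):
  lvl0: tbl 0x37, slot 8 ⇒ 0x44007 (P1/RW1/US1/PS0)
  lvl1: tbl 0x44, slot 17 ⇒ 0x45007 (P1/RW1/US1/PS0)
  → PA=0x456F3  (2 entries read)
#3 VA=0x28001DD (r,kernel):
  lvl0: tbl 0x37, slot 20 ⇒ 0x4B002 (P0/RW1/US0/PS0)
  ✗ PAGE_NOT_PRESENT  [1 reads]
#4 VA=0x1E0D7BC (r,kernel):
  lvl0: tbl 0x37, slot 15 ⇒ 0x47007 (P1/RW1/US1/PS0)
  lvl1: tbl 0x47, slot 13 ⇒ 0x4B007 (P1/RW1/US1/PS0)
  → PA=0x4B7BC  (2 entries read)
#5 VA=0x341B52E (r,kernel):
  lvl0: tbl 0x37, slot 26 ⇒ 0x4C007 (P1/RW1/US1/PS0)
  lvl1: tbl 0x4C, slot 27 ⇒ 0x19002 (P0/RW1/US0/PS0)
  ✗ PAGE_NOT_PRESENT  [2 reads]

Access #1 fault: NONE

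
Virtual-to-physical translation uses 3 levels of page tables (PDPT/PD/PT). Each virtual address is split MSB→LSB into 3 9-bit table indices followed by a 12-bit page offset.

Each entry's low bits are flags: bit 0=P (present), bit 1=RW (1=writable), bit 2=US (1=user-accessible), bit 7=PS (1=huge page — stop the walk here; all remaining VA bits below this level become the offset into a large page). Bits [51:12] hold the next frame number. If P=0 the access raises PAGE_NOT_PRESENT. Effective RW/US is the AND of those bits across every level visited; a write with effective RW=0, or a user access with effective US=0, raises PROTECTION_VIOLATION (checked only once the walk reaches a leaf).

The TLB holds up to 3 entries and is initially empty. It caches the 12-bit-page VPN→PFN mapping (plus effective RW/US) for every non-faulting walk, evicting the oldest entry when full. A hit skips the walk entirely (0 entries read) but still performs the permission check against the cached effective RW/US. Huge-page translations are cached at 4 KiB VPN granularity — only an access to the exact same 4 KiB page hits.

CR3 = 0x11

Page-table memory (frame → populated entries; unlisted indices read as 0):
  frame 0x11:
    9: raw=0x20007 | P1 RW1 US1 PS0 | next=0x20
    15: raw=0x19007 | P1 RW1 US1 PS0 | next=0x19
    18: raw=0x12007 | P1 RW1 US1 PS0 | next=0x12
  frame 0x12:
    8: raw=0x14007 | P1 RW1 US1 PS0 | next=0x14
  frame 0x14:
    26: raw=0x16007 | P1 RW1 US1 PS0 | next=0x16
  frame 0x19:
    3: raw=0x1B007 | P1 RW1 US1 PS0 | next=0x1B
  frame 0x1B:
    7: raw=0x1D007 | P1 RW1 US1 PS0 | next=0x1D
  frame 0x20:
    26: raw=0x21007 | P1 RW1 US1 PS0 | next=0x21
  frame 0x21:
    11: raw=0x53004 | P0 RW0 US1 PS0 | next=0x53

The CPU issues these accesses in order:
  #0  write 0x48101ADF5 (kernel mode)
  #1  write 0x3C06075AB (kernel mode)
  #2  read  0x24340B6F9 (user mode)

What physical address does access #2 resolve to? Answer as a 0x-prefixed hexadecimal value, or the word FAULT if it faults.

Per-access translation:
#0 VA=0x48101ADF5 (w,kernel):
  L0: frame=0x11 idx=18 entry=0x12007 [P=1 RW=1 US=1 PS=0]
  L1: frame=0x12 idx=8 entry=0x14007 [P=1 RW=1 US=1 PS=0]
  L2: frame=0x14 idx=26 entry=0x16007 [P=1 RW=1 US=1 PS=0]
  ⇒ phys 0x16DF5  [3 reads]
#1 VA=0x3C06075AB (w,kernel):
  L0: frame=0x11 idx=15 entry=0x19007 [P=1 RW=1 US=1 PS=0]
  L1: frame=0x19 idx=3 entry=0x1B007 [P=1 RW=1 US=1 PS=0]
  L2: frame=0x1B idx=7 entry=0x1D007 [P=1 RW=1 US=1 PS=0]
  ⇒ phys 0x1D5AB  [3 reads]
#2 VA=0x24340B6F9 (r,user):
  L0: frame=0x11 idx=9 entry=0x20007 [P=1 RW=1 US=1 PS=0]
  L1: frame=0x20 idx=26 entry=0x21007 [P=1 RW=1 US=1 PS=0]
  L2: frame=0x21 idx=11 entry=0x53004 [P=0 RW=0 US=1 PS=0]
  → PAGE_NOT_PRESENT  (3 entries read)

Access #2 PA: FAULT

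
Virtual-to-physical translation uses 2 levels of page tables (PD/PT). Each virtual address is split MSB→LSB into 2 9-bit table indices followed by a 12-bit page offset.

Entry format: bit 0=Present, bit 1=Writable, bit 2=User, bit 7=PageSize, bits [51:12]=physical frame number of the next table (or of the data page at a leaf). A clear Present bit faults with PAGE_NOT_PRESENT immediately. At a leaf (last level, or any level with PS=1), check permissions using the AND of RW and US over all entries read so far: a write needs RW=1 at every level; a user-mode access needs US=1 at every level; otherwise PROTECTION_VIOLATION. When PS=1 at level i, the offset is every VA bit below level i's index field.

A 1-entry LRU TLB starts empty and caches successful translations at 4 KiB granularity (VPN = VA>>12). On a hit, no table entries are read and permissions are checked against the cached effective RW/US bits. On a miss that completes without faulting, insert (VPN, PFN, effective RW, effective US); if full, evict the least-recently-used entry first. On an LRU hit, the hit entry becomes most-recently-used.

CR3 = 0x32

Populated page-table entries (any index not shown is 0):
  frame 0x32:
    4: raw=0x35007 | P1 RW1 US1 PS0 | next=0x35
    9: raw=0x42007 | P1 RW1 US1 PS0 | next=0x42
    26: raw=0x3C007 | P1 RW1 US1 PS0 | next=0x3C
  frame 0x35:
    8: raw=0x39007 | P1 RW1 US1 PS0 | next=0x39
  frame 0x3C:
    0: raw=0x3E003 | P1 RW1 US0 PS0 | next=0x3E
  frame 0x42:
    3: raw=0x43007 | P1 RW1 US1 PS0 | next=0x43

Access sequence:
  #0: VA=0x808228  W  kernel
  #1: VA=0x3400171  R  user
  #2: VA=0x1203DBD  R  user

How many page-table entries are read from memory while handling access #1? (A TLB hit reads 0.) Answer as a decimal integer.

Trace:
#0 VA=0x808228 (w,kernel):
  L0 @0x32[4] → 0x35007  P=1,RW=1,US=1,PS=0
  L1 @0x35[8] → 0x39007  P=1,RW=1,US=1,PS=0
  ✓ 0x39228  — 2 lookups
#1 VA=0x3400171 (r,user):
  L0 @0x32[26] → 0x3C007  P=1,RW=1,US=1,PS=0
  L1 @0x3C[0] → 0x3E003  P=1,RW=1,US=0,PS=0
  ✗ PROTECTION_VIOLATION  [2 reads]
#2 VA=0x1203DBD (r,user):
  L0 @0x32[9] → 0x42007  P=1,RW=1,US=1,PS=0
  L1 @0x42[3] → 0x43007  P=1,RW=1,US=1,PS=0
  ✓ 0x43DBD  — 2 lookups

Entries read for #1: 2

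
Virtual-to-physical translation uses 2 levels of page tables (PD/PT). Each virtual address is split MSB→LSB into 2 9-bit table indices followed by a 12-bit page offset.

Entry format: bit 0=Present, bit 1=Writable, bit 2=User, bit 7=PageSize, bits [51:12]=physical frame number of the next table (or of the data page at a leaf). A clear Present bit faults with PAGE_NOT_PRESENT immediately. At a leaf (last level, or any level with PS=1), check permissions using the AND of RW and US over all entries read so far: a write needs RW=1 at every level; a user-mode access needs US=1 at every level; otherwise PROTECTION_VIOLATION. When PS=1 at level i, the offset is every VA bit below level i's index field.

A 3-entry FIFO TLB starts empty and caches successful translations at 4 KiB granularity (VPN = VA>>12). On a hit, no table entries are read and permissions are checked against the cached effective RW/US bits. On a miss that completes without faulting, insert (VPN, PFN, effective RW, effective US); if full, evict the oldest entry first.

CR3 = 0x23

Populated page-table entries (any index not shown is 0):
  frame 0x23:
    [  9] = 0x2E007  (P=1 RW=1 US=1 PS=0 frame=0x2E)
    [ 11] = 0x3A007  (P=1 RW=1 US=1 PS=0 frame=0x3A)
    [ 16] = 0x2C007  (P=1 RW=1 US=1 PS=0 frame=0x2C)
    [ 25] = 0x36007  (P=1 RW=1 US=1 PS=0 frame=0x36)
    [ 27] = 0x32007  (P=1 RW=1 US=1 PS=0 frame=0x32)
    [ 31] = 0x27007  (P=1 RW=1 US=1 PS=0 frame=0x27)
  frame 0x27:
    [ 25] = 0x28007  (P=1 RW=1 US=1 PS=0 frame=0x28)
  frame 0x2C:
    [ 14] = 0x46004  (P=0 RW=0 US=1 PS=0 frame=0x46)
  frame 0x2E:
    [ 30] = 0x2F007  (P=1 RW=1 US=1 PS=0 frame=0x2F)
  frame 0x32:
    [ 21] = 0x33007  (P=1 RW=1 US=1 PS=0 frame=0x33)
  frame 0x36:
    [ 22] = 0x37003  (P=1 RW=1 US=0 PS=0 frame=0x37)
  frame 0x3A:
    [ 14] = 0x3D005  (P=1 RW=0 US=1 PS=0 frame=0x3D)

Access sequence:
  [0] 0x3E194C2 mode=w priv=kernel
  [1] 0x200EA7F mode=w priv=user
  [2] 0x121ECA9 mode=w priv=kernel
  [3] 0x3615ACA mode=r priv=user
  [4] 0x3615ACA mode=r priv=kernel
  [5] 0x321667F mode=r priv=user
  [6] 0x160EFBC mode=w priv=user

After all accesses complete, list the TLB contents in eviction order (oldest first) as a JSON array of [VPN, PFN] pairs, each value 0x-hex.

Per-access translation:
#0 VA=0x3E194C2 (w,kernel):
  L0: frame=0x23 idx=31 entry=0x27007 [P=1 RW=1 US=1 PS=0]
  L1: frame=0x27 idx=25 entry=0x28007 [P=1 RW=1 US=1 PS=0]
  ⇒ phys 0x284C2  [2 reads]
#1 VA=0x200EA7F (w,user):
  L0: frame=0x23 idx=16 entry=0x2C007 [P=1 RW=1 US=1 PS=0]
  L1: frame=0x2C idx=14 entry=0x46004 [P=0 RW=0 US=1 PS=0]
  → PAGE_NOT_PRESENT  (2 entries read)
#2 VA=0x121ECA9 (w,kernel):
  L0: frame=0x23 idx=9 entry=0x2E007 [P=1 RW=1 US=1 PS=0]
  L1: frame=0x2E idx=30 entry=0x2F007 [P=1 RW=1 US=1 PS=0]
  ⇒ phys 0x2FCA9  [2 reads]
#3 VA=0x3615ACA (r,user):
  L0: frame=0x23 idx=27 entry=0x32007 [P=1 RW=1 US=1 PS=0]
  L1: frame=0x32 idx=21 entry=0x33007 [P=1 RW=1 US=1 PS=0]
  ⇒ phys 0x33ACA  [2 reads]
#4 VA=0x3615ACA (r,kernel):
  TLB hit vpn=0x3615 → PA=0x33ACA
#5 VA=0x321667F (r,user):
  L0: frame=0x23 idx=25 entry=0x36007 [P=1 RW=1 US=1 PS=0]
  L1: frame=0x36 idx=22 entry=0x37003 [P=1 RW=1 US=0 PS=0]
  → PROTECTION_VIOLATION  (2 entries read)
#6 VA=0x160EFBC (w,user):
  L0: frame=0x23 idx=11 entry=0x3A007 [P=1 RW=1 US=1 PS=0]
  L1: frame=0x3A idx=14 entry=0x3D005 [P=1 RW=0 US=1 PS=0]
  → PROTECTION_VIOLATION  (2 entries read)

TLB: [["0x3E19", "0x28"], ["0x121E", "0x2F"], ["0x3615", "0x33"]]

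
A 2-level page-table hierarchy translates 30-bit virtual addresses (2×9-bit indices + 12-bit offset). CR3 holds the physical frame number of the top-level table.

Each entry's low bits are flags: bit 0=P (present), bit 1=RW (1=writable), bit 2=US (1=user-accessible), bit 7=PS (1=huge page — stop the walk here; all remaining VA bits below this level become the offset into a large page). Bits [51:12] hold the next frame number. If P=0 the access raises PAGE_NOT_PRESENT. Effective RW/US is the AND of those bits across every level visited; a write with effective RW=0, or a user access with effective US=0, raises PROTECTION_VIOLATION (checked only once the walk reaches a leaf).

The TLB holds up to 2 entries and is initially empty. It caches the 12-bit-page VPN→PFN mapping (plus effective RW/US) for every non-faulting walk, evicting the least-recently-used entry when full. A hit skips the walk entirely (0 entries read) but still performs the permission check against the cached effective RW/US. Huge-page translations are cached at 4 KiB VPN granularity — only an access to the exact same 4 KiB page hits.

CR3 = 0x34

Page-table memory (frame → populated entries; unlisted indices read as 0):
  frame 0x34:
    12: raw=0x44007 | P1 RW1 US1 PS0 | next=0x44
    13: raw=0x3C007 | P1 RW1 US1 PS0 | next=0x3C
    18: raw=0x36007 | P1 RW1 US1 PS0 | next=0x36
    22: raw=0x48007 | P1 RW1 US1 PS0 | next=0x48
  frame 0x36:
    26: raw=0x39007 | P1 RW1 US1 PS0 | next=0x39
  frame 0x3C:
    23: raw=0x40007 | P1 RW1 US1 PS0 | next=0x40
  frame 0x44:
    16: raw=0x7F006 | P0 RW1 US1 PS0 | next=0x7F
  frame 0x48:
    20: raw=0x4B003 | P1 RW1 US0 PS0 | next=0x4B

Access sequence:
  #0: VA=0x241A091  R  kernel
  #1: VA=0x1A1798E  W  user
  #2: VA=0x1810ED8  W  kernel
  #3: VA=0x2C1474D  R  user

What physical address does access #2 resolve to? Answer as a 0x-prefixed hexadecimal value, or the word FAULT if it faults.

Trace:
#0 VA=0x241A091 (r,kernel):
  lvl0: tbl 0x34, slot 18 ⇒ 0x36007 (P1/RW1/US1/PS0)
  lvl1: tbl 0x36, slot 26 ⇒ 0x39007 (P1/RW1/US1/PS0)
  → PA=0x39091  (2 entries read)
#1 VA=0x1A1798E (w,user):
  lvl0: tbl 0x34, slot 13 ⇒ 0x3C007 (P1/RW1/US1/PS0)
  lvl1: tbl 0x3C, slot 23 ⇒ 0x40007 (P1/RW1/US1/PS0)
  → PA=0x4098E  (2 entries read)
#2 VA=0x1810ED8 (w,kernel):
  lvl0: tbl 0x34, slot 12 ⇒ 0x44007 (P1/RW1/US1/PS0)
  lvl1: tbl 0x44, slot 16 ⇒ 0x7F006 (P0/RW1/US1/PS0)
  ✗ PAGE_NOT_PRESENT  [2 reads]
#3 VA=0x2C1474D (r,user):
  lvl0: tbl 0x34, slot 22 ⇒ 0x48007 (P1/RW1/US1/PS0)
  lvl1: tbl 0x48, slot 20 ⇒ 0x4B003 (P1/RW1/US0/PS0)
  ✗ PROTECTION_VIOLATION  [2 reads]

Access #2 PA: FAULT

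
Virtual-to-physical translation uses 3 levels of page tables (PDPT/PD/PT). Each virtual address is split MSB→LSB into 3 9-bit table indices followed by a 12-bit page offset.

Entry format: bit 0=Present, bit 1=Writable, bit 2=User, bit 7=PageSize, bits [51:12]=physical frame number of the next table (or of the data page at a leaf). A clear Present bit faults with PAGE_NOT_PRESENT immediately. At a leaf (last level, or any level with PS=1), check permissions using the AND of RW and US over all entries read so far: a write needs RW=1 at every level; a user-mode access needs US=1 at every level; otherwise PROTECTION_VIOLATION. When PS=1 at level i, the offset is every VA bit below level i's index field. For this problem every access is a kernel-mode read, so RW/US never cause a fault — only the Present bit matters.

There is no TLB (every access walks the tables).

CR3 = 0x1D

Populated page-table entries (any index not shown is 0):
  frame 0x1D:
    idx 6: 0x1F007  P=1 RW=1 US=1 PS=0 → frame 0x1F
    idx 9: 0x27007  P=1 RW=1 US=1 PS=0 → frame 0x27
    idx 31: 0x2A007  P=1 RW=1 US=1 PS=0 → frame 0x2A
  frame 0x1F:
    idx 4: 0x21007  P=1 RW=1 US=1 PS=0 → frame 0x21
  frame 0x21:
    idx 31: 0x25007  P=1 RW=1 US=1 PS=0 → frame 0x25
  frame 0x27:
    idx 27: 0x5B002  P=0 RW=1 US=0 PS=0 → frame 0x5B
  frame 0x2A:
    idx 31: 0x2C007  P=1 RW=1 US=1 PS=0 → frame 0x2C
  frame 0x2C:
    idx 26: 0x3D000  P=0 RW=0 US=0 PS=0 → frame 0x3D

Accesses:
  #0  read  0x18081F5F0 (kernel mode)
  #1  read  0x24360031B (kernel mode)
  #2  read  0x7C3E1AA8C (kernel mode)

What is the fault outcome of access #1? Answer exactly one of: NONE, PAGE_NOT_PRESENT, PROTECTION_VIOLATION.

Walk each access:
#0 VA=0x18081F5F0 (r,kernel):
  L0: frame=0x1D idx=6 entry=0x1F007 [P=1 RW=1 US=1 PS=0]
  L1: frame=0x1F idx=4 entry=0x21007 [P=1 RW=1 US=1 PS=0]
  L2: frame=0x21 idx=31 entry=0x25007 [P=1 RW=1 US=1 PS=0]
  → PA=0x255F0  (3 entries read)
#1 VA=0x24360031B (r,kernel):
  L0: frame=0x1D idx=9 entry=0x27007 [P=1 RW=1 US=1 PS=0]
  L1: frame=0x27 idx=27 entry=0x5B002 [P=0 RW=1 US=0 PS=0]
  ⇒ fault: PAGE_NOT_PRESENT  — 2 lookups
#2 VA=0x7C3E1AA8C (r,kernel):
  L0: frame=0x1D idx=31 entry=0x2A007 [P=1 RW=1 US=1 PS=0]
  L1: frame=0x2A idx=31 entry=0x2C007 [P=1 RW=1 US=1 PS=0]
  L2: frame=0x2C idx=26 entry=0x3D000 [P=0 RW=0 US=0 PS=0]
  ⇒ fault: PAGE_NOT_PRESENT  — 3 lookups

Access #1 fault: PAGE_NOT_PRESENT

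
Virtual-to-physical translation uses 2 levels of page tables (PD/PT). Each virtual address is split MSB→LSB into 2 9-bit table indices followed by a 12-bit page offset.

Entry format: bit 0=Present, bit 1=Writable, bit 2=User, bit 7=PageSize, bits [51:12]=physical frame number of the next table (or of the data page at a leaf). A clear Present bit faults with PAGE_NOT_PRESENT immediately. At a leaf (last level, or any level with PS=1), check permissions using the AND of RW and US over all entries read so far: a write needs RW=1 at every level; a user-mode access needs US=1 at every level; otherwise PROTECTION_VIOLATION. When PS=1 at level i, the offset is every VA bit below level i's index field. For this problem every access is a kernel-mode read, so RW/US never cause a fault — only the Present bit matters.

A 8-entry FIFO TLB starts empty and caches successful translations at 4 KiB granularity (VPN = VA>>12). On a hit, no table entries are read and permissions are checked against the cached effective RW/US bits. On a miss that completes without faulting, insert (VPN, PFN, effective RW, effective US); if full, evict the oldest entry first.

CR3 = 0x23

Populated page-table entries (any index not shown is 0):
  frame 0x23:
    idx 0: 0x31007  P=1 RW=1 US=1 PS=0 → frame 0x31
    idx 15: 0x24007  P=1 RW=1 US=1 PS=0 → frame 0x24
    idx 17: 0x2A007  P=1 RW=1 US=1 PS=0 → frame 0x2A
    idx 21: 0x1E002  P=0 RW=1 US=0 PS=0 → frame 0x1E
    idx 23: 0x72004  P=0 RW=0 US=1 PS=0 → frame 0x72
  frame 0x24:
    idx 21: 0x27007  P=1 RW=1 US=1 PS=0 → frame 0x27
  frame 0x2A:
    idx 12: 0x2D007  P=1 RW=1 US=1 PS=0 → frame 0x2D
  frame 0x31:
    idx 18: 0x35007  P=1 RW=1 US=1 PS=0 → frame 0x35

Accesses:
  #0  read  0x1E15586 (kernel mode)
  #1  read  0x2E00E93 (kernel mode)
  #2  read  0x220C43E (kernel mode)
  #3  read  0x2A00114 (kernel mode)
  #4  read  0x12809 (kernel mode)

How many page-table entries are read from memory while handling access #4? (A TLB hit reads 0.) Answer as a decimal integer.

Trace:
#0 VA=0x1E15586 (r,kernel):
  L0: frame=0x23 idx=15 entry=0x24007 [P=1 RW=1 US=1 PS=0]
  L1: frame=0x24 idx=21 entry=0x27007 [P=1 RW=1 US=1 PS=0]
  ⇒ phys 0x27586  [2 reads]
#1 VA=0x2E00E93 (r,kernel):
  L0: frame=0x23 idx=23 entry=0x72004 [P=0 RW=0 US=1 PS=0]
  ✗ PAGE_NOT_PRESENT  [1 reads]
#2 VA=0x220C43E (r,kernel):
  L0: frame=0x23 idx=17 entry=0x2A007 [P=1 RW=1 US=1 PS=0]
  L1: frame=0x2A idx=12 entry=0x2D007 [P=1 RW=1 US=1 PS=0]
  ⇒ phys 0x2D43E  [2 reads]
#3 VA=0x2A00114 (r,kernel):
  L0: frame=0x23 idx=21 entry=0x1E002 [P=0 RW=1 US=0 PS=0]
  ✗ PAGE_NOT_PRESENT  [1 reads]
#4 VA=0x12809 (r,kernel):
  L0: frame=0x23 idx=0 entry=0x31007 [P=1 RW=1 US=1 PS=0]
  L1: frame=0x31 idx=18 entry=0x35007 [P=1 RW=1 US=1 PS=0]
  ⇒ phys 0x35809  [2 reads]

Entries read for #4: 2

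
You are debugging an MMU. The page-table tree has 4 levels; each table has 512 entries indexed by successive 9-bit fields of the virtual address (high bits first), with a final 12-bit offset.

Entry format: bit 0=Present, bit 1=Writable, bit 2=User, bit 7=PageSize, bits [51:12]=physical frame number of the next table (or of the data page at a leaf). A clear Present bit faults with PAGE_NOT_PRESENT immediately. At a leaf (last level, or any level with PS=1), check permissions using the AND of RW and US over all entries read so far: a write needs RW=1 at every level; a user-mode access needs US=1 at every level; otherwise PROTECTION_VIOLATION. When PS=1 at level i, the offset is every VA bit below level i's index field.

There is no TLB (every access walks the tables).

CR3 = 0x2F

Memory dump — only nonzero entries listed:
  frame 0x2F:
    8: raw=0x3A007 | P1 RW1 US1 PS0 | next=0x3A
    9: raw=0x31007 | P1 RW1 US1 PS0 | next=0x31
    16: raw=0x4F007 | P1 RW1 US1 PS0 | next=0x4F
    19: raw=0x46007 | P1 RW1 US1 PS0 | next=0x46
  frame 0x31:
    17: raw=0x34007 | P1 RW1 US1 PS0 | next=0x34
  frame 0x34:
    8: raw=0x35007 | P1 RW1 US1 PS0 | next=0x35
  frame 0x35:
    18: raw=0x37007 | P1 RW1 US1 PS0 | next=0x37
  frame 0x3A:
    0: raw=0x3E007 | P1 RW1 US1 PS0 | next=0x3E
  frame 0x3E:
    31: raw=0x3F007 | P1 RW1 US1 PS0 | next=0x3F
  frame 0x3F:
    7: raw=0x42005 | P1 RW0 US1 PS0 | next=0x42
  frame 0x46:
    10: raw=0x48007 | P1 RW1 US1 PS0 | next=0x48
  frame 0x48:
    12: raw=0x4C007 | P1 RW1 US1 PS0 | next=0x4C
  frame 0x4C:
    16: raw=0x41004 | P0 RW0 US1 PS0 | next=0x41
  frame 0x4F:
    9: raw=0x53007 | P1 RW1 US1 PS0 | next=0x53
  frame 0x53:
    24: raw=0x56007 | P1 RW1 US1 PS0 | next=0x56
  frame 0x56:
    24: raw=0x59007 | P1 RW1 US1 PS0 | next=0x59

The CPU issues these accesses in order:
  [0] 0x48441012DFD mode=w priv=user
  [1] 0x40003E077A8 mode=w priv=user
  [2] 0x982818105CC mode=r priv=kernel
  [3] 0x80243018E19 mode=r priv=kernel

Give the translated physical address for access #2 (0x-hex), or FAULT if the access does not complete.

Per-access translation:
#0 VA=0x48441012DFD (w,user):
  L0 @0x2F[9] → 0x31007  P=1,RW=1,US=1,PS=0
  L1 @0x31[17] → 0x34007  P=1,RW=1,US=1,PS=0
  L2 @0x34[8] → 0x35007  P=1,RW=1,US=1,PS=0
  L3 @0x35[18] → 0x37007  P=1,RW=1,US=1,PS=0
  ✓ 0x37DFD  — 4 lookups
#1 VA=0x40003E077A8 (w,user):
  L0 @0x2F[8] → 0x3A007  P=1,RW=1,US=1,PS=0
  L1 @0x3A[0] → 0x3E007  P=1,RW=1,US=1,PS=0
  L2 @0x3E[31] → 0x3F007  P=1,RW=1,US=1,PS=0
  L3 @0x3F[7] → 0x42005  P=1,RW=0,US=1,PS=0
  ⇒ fault: PROTECTION_VIOLATION  — 4 lookups
#2 VA=0x982818105CC (r,kernel):
  L0 @0x2F[19] → 0x46007  P=1,RW=1,US=1,PS=0
  L1 @0x46[10] → 0x48007  P=1,RW=1,US=1,PS=0
  L2 @0x48[12] → 0x4C007  P=1,RW=1,US=1,PS=0
  L3 @0x4C[16] → 0x41004  P=0,RW=0,US=1,PS=0
  ⇒ fault: PAGE_NOT_PRESENT  — 4 lookups
#3 VA=0x80243018E19 (r,kernel):
  L0 @0x2F[16] → 0x4F007  P=1,RW=1,US=1,PS=0
  L1 @0x4F[9] → 0x53007  P=1,RW=1,US=1,PS=0
  L2 @0x53[24] → 0x56007  P=1,RW=1,US=1,PS=0
  L3 @0x56[24] → 0x59007  P=1,RW=1,US=1,PS=0
  ✓ 0x59E19  — 4 lookups

Access #2 PA: FAULT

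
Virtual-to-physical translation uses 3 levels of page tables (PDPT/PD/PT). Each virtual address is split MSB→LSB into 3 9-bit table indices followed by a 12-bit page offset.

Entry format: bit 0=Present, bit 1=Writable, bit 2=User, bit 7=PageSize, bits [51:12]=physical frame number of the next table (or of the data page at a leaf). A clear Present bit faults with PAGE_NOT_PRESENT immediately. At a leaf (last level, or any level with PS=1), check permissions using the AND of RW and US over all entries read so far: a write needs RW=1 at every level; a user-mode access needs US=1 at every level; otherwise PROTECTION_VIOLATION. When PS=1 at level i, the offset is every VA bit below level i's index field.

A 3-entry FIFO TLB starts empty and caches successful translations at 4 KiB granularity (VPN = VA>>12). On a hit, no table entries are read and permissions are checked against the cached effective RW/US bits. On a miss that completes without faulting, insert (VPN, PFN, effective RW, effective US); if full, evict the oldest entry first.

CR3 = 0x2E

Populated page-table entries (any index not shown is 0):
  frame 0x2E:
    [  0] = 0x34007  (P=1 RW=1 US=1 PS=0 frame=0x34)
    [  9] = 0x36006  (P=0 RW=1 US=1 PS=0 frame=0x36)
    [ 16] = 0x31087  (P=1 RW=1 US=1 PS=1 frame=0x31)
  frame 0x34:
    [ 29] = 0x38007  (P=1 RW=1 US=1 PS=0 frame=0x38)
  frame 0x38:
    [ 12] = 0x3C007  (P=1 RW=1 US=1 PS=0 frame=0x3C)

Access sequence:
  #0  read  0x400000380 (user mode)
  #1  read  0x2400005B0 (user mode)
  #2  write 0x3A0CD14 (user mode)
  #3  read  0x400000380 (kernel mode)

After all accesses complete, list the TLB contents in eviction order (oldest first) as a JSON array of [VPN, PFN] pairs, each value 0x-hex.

Per-access translation:
#0 VA=0x400000380 (r,user):
  L0 @0x2E[16] → 0x31087  P=1,RW=1,US=1,PS=1
  → PA=0x31380 (huge @L0)  (1 entries read)
#1 VA=0x2400005B0 (r,user):
  L0 @0x2E[9] → 0x36006  P=0,RW=1,US=1,PS=0
  ⇒ fault: PAGE_NOT_PRESENT  — 1 lookups
#2 VA=0x3A0CD14 (w,user):
  L0 @0x2E[0] → 0x34007  P=1,RW=1,US=1,PS=0
  L1 @0x34[29] → 0x38007  P=1,RW=1,US=1,PS=0
  L2 @0x38[12] → 0x3C007  P=1,RW=1,US=1,PS=0
  → PA=0x3CD14  (3 entries read)
#3 VA=0x400000380 (r,kernel):
  TLB hit vpn=0x400000 → PA=0x31380

TLB: [["0x400000", "0x31"], ["0x3A0C", "0x3C"]]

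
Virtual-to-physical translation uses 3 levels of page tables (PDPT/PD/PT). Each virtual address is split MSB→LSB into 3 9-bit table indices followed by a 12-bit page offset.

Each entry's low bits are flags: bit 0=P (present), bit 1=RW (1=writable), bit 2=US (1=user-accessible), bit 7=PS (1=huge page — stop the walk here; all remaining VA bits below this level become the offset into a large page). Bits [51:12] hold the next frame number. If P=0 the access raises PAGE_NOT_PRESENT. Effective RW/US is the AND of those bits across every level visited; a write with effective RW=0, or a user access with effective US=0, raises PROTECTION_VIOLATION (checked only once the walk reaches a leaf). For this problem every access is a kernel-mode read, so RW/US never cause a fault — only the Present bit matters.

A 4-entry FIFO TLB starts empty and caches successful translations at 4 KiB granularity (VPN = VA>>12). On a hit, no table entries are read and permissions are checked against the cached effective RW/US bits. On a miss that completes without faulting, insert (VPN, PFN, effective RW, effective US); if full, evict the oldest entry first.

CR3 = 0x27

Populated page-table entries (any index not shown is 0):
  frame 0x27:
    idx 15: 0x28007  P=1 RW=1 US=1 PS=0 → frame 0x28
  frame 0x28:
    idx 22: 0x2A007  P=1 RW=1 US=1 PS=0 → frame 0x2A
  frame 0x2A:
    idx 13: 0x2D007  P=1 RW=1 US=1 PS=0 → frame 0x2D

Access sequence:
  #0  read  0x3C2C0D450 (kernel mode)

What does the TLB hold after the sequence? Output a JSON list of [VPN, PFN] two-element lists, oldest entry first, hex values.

Trace:
#0 VA=0x3C2C0D450 (r,kernel):
  lvl0: tbl 0x27, slot 15 ⇒ 0x28007 (P1/RW1/US1/PS0)
  lvl1: tbl 0x28, slot 22 ⇒ 0x2A007 (P1/RW1/US1/PS0)
  lvl2: tbl 0x2A, slot 13 ⇒ 0x2D007 (P1/RW1/US1/PS0)
  ⇒ phys 0x2D450  [3 reads]

TLB: [["0x3C2C0D", "0x2D"]]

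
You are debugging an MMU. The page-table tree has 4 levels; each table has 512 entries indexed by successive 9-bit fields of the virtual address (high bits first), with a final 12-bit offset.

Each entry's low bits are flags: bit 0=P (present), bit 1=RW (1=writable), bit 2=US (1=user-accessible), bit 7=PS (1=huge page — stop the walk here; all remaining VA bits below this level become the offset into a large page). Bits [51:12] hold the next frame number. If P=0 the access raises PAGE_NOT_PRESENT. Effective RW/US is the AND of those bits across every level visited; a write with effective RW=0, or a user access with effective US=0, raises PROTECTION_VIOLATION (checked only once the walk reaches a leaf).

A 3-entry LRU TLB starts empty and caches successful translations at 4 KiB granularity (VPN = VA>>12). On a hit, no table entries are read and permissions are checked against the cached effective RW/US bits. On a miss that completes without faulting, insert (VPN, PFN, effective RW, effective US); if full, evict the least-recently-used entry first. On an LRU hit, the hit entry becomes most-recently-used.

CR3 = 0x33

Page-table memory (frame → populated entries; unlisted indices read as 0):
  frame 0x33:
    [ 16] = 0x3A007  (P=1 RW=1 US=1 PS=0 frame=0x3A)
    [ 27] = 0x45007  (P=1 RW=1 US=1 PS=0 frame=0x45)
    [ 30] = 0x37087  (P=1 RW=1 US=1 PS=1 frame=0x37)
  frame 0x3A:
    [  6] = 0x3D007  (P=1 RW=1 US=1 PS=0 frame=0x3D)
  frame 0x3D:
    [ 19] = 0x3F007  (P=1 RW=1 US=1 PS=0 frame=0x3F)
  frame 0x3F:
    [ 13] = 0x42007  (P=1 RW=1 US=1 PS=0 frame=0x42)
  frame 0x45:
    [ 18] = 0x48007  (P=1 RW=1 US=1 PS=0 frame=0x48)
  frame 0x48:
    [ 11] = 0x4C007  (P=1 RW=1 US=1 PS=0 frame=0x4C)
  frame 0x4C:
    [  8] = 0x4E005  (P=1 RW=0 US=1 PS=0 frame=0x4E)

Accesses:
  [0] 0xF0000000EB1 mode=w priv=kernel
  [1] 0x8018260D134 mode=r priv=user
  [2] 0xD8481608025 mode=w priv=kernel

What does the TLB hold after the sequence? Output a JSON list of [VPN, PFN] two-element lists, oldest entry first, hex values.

Walk each access:
#0 VA=0xF0000000EB1 (w,kernel):
  [0] read 0x33 idx=30: raw=0x37087 flags P=1 W=1 U=1 S=1
  ⇒ phys 0x37EB1 (huge @L0)  [1 reads]
#1 VA=0x8018260D134 (r,user):
  [0] read 0x33 idx=16: raw=0x3A007 flags P=1 W=1 U=1 S=0
  [1] read 0x3A idx=6: raw=0x3D007 flags P=1 W=1 U=1 S=0
  [2] read 0x3D idx=19: raw=0x3F007 flags P=1 W=1 U=1 S=0
  [3] read 0x3F idx=13: raw=0x42007 flags P=1 W=1 U=1 S=0
  ⇒ phys 0x42134  [4 reads]
#2 VA=0xD8481608025 (w,kernel):
  [0] read 0x33 idx=27: raw=0x45007 flags P=1 W=1 U=1 S=0
  [1] read 0x45 idx=18: raw=0x48007 flags P=1 W=1 U=1 S=0
  [2] read 0x48 idx=11: raw=0x4C007 flags P=1 W=1 U=1 S=0
  [3] read 0x4C idx=8: raw=0x4E005 flags P=1 W=0 U=1 S=0
  ✗ PROTECTION_VIOLATION  [4 reads]

TLB: [["0xF0000000", "0x37"], ["0x8018260D", "0x42"]]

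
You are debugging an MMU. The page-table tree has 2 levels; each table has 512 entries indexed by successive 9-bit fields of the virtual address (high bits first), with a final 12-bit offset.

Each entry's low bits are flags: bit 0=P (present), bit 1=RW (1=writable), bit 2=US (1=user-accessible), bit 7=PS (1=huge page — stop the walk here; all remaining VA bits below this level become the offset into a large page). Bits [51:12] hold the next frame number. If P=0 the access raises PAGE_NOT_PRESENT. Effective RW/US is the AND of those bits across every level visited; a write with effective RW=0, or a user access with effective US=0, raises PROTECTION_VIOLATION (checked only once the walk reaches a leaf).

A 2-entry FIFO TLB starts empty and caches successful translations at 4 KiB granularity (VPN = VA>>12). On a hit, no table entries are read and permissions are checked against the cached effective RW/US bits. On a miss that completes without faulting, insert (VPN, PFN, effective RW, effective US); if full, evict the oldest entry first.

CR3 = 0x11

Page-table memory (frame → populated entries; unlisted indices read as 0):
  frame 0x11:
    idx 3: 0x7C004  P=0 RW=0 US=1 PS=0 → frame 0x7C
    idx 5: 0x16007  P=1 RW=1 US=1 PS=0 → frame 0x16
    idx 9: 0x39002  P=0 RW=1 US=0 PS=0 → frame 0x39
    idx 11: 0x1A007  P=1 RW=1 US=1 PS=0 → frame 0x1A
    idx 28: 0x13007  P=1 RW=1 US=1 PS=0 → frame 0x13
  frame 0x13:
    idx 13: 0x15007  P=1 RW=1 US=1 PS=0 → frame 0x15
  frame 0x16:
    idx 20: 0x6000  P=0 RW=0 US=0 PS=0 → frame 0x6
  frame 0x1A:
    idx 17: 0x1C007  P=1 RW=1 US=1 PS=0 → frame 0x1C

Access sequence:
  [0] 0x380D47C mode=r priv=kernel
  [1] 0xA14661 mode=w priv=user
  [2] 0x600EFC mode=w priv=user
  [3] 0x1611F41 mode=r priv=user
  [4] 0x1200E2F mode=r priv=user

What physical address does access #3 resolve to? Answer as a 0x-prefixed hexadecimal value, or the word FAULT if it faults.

Walk each access:
#0 VA=0x380D47C (r,kernel):
  L0 @0x11[28] → 0x13007  P=1,RW=1,US=1,PS=0
  L1 @0x13[13] → 0x15007  P=1,RW=1,US=1,PS=0
  → PA=0x1547C  (2 entries read)
#1 VA=0xA14661 (w,user):
  L0 @0x11[5] → 0x16007  P=1,RW=1,US=1,PS=0
  L1 @0x16[20] → 0x6000  P=0,RW=0,US=0,PS=0
  ✗ PAGE_NOT_PRESENT  [2 reads]
#2 VA=0x600EFC (w,user):
  L0 @0x11[3] → 0x7C004  P=0,RW=0,US=1,PS=0
  ✗ PAGE_NOT_PRESENT  [1 reads]
#3 VA=0x1611F41 (r,user):
  L0 @0x11[11] → 0x1A007  P=1,RW=1,US=1,PS=0
  L1 @0x1A[17] → 0x1C007  P=1,RW=1,US=1,PS=0
  → PA=0x1CF41  (2 entries read)
#4 VA=0x1200E2F (r,user):
  L0 @0x11[9] → 0x39002  P=0,RW=1,US=0,PS=0
  ✗ PAGE_NOT_PRESENT  [1 reads]

Access #3 PA: 0x1CF41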